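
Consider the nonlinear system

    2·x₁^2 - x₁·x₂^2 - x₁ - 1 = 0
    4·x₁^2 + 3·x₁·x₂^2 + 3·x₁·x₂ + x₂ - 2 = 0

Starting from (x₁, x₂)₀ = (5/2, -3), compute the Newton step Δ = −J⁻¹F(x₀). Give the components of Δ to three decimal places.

At (5/2, -3): F = (-13.500, 65.000).
Jacobian J = [[4·x₁ - x₂^2 - 1, -2·x₁·x₂], [8·x₁ + 3·x₂^2 + 3·x₂, 6·x₁·x₂ + 3·x₁ + 1]].
At the point, J = [[0.000, 15.000], [38.000, -36.500]] (det J = -570.000).
Solving J·Δ = −F gives Δ = (-0.846, 0.900).

(-0.846, 0.900)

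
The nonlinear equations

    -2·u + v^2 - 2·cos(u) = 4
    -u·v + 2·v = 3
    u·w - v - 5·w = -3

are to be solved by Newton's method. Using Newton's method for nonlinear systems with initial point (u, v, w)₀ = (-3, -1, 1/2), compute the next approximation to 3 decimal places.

(-2.054, 0.411, 0.383)

At (-3, -1, 1/2): F = (4.97998, -8.000, 0.000).
Jacobian J = [[2·sin(u) - 2, 2·v, 0], [-v, -u + 2, 0], [w, -1, u - 5]].
At the point, J = [[-2.28224, -2.000, 0.000], [1.000, 5.000, 0.000], [0.500, -1.000, -8.000]] (det J = 75.28960).
Solving J·Δ = −F gives Δ = (0.946, 1.411, -0.117).
Then the next iterate is (u, v, w)₁ = (-2.054, 0.411, 0.383).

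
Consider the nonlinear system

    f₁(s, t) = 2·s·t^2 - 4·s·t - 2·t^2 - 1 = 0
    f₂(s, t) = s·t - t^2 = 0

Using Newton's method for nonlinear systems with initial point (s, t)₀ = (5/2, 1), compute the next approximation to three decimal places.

At (5/2, 1): F = (-8.000, 1.500).
Jacobian J = [[2·t^2 - 4·t, 4·s·t - 4·s - 4·t], [t, s - 2·t]].
At the point, J = [[-2.000, -4.000], [1.000, 0.500]] (det J = 3.000).
Solving J·Δ = −F gives Δ = (-0.667, -1.667).
Then the next iterate is (s, t)₁ = (1.833, -0.667).

(1.833, -0.667)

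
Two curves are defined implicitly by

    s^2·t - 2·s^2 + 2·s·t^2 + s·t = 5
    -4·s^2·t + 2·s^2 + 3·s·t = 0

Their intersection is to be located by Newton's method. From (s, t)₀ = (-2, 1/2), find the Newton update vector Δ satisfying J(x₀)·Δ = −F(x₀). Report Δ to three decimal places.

(1.854, -0.010)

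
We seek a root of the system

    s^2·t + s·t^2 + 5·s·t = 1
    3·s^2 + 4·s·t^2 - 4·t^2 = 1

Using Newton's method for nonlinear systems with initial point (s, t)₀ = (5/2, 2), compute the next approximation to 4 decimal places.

At (5/2, 2): F = (46.5000, 41.7500).
Jacobian J = [[2·s·t + t^2 + 5·t, s^2 + 2·s·t + 5·s], [6·s + 4·t^2, 8·s·t - 8·t]].
At the point, J = [[24.0000, 28.7500], [31.0000, 24.0000]] (det J = -315.2500).
Solving J·Δ = −F gives Δ = (-0.2674, -1.3941).
Then the next iterate is (s, t)₁ = (2.2326, 0.6059).

(2.2326, 0.6059)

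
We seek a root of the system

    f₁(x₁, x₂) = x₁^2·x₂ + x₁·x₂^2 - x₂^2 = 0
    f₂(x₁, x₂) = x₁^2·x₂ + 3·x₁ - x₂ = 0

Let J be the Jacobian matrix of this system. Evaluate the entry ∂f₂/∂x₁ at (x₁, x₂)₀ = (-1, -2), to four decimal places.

7.0000

∂f₂/∂x₁ = 2·x₁·x₂ + 3.
At (-1, -2) this is 7.0000.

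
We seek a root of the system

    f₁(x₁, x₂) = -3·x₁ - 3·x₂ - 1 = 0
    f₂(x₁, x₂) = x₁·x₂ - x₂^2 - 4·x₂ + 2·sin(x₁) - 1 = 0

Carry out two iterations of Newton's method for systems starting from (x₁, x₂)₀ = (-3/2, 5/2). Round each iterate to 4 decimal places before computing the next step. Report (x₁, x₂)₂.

(-0.1591, -0.1742)

At (-3/2, 5/2): F = (-4.0000, -22.994990).
Jacobian J = [[-3, -3], [x₂ + 2·cos(x₁), x₁ - 2·x₂ - 4]].
At the point, J = [[-3.0000, -3.0000], [2.641474, -10.5000]] (det J = 39.424423).
Solving J·Δ = −F gives Δ = (0.6845, -2.0178).
Then the next iterate is (x₁, x₂)₁ = (-0.8155, 0.4822).
Round to (-0.8155, 0.4822) and repeat: F = (-0.0001, -5.010688), J = [[-3.0000, -3.0000], [1.853209, -5.7799]].
Δ = (0.6564, -0.6564), so (x₁, x₂)₂ = (-0.1591, -0.1742).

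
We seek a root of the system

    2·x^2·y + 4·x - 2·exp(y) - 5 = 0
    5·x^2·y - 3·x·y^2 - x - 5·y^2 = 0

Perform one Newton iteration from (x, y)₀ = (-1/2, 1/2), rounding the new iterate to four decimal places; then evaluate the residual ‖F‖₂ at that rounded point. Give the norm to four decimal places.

28.2361

At (-1/2, 1/2): F = (-10.047443, 0.2500).
Jacobian J = [[4·x·y + 4, 2·x^2 - 2·exp(y)], [10·x·y - 3·y^2 - 1, 5·x^2 - 6·x·y - 10·y]].
At the point, J = [[3.0000, -2.797443], [-4.2500, -2.2500]] (det J = -18.639131).
Solving J·Δ = −F gives Δ = (1.2504, -2.2507).
Then the next iterate is (x, y)₁ = (0.7504, -1.7507).
Re-evaluating at (0.7504, -1.7507): F = (-4.317344, -27.904066), so ‖F‖₂ = 28.2361.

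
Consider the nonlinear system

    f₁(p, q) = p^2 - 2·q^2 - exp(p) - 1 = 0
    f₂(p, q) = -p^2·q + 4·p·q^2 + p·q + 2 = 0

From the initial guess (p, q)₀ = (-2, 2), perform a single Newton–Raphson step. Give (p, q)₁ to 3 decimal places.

(-1.614, 1.159)

At (-2, 2): F = (-5.13534, -42.000).
Jacobian J = [[2·p - exp(p), -4·q], [-2·p·q + 4·q^2 + q, -p^2 + 8·p·q + p]].
At the point, J = [[-4.13534, -8.000], [26.000, -38.000]] (det J = 365.14274).
Solving J·Δ = −F gives Δ = (0.386, -0.841).
Then the next iterate is (p, q)₁ = (-1.614, 1.159).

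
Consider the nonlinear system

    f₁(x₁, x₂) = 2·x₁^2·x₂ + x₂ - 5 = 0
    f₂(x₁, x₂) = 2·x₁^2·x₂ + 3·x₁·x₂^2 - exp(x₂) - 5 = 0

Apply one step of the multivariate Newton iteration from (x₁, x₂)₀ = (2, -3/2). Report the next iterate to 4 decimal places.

(0.6898, -1.1914)

At (2, -3/2): F = (-18.5000, -3.723130).
Jacobian J = [[4·x₁·x₂, 2·x₁^2 + 1], [4·x₁·x₂ + 3·x₂^2, 2·x₁^2 + 6·x₁·x₂ - exp(x₂)]].
At the point, J = [[-12.0000, 9.0000], [-5.2500, -10.223130]] (det J = 169.927562).
Solving J·Δ = −F gives Δ = (-1.3102, 0.3086).
Then the next iterate is (x₁, x₂)₁ = (0.6898, -1.1914).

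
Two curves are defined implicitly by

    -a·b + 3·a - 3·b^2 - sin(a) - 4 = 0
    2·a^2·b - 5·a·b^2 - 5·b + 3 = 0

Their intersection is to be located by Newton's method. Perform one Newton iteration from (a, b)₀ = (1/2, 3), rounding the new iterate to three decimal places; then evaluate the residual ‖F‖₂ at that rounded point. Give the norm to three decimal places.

11.202

At (1/2, 3): F = (-31.47943, -33.000).
Jacobian J = [[-b - cos(a) + 3, -a - 6·b], [4·a·b - 5·b^2, 2·a^2 - 10·a·b - 5]].
At the point, J = [[-0.87758, -18.500], [-39.000, -19.500]] (det J = -704.38714).
Solving J·Δ = −F gives Δ = (0.005, -1.702).
Then the next iterate is (a, b)₁ = (0.505, 1.298).
Re-evaluating at (0.505, 1.298): F = (-8.67871, -7.08209), so ‖F‖₂ = 11.202.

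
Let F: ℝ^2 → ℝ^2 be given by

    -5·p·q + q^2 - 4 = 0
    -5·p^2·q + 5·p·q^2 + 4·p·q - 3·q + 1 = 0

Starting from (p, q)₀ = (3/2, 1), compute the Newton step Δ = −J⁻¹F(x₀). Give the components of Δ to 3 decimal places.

(-1.041, -0.963)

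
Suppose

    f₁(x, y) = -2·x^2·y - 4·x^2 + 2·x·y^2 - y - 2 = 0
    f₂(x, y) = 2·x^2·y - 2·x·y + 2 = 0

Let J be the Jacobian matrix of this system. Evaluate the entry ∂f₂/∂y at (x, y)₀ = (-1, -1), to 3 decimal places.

∂f₂/∂y = 2·x^2 - 2·x.
At (-1, -1) this is 4.000.

4.000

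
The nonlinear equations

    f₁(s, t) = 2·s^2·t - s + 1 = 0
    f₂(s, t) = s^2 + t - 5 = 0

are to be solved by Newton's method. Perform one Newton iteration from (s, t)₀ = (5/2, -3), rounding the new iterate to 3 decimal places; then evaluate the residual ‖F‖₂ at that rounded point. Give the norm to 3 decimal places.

4.903

At (5/2, -3): F = (-39.000, -1.750).
Jacobian J = [[4·s·t - 1, 2·s^2], [2·s, 1]].
At the point, J = [[-31.000, 12.500], [5.000, 1.000]] (det J = -93.500).
Solving J·Δ = −F gives Δ = (-0.183, 2.666).
Then the next iterate is (s, t)₁ = (2.317, -0.334).
Re-evaluating at (2.317, -0.334): F = (-4.90315, 0.03449), so ‖F‖₂ = 4.903.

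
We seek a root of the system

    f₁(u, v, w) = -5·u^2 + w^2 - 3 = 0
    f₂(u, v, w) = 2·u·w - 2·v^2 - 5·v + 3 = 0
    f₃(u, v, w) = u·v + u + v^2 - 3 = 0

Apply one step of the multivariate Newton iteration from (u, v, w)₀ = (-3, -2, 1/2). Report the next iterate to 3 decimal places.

(-1.434, -1.652, 1.268)

At (-3, -2, 1/2): F = (-47.750, 2.000, 4.000).
Jacobian J = [[-10·u, 0, 2·w], [2·w, -4·v - 5, 2·u], [v + 1, u + 2·v, 0]].
At the point, J = [[30.000, 0.000, 1.000], [1.000, 3.000, -6.000], [-1.000, -7.000, 0.000]] (det J = -1264.000).
Solving J·Δ = −F gives Δ = (1.566, 0.348, 0.768).
Then the next iterate is (u, v, w)₁ = (-1.434, -1.652, 1.268).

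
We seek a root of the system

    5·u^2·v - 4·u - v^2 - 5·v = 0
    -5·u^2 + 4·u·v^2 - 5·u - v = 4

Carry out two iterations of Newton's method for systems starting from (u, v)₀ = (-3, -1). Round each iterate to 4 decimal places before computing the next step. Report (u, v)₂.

(-1.6765, 0.3471)

At (-3, -1): F = (-29.0000, -45.0000).
Jacobian J = [[10·u·v - 4, 5·u^2 - 2·v - 5], [-10·u + 4·v^2 - 5, 8·u·v - 1]].
At the point, J = [[26.0000, 42.0000], [29.0000, 23.0000]] (det J = -620.0000).
Solving J·Δ = −F gives Δ = (1.9726, -0.5306).
Then the next iterate is (u, v)₁ = (-1.0274, -1.5306).
Round to (-1.0274, -1.5306) and repeat: F = (1.341734, -12.237863), J = [[11.725384, 3.338954], [14.644945, 11.580308]].
Δ = (-0.6491, 1.8777), so (u, v)₂ = (-1.6765, 0.3471).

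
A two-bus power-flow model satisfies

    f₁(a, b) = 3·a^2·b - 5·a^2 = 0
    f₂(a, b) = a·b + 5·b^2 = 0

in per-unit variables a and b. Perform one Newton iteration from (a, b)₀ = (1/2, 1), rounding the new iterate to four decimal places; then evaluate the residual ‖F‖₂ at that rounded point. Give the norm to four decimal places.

1.3733

At (1/2, 1): F = (-0.5000, 5.5000).
Jacobian J = [[6·a·b - 10·a, 3·a^2], [b, a + 10·b]].
At the point, J = [[-2.0000, 0.7500], [1.0000, 10.5000]] (det J = -21.7500).
Solving J·Δ = −F gives Δ = (-0.4310, -0.4828).
Then the next iterate is (a, b)₁ = (0.0690, 0.5172).
Re-evaluating at (0.0690, 0.5172): F = (-0.016418, 1.373166), so ‖F‖₂ = 1.3733.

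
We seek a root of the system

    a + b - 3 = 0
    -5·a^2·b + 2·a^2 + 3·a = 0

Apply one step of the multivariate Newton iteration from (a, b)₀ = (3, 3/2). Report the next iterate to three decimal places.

At (3, 3/2): F = (1.500, -40.500).
Jacobian J = [[1, 1], [-10·a·b + 4·a + 3, -5·a^2]].
At the point, J = [[1.000, 1.000], [-30.000, -45.000]] (det J = -15.000).
Solving J·Δ = −F gives Δ = (-1.800, 0.300).
Then the next iterate is (a, b)₁ = (1.200, 1.800).

(1.200, 1.800)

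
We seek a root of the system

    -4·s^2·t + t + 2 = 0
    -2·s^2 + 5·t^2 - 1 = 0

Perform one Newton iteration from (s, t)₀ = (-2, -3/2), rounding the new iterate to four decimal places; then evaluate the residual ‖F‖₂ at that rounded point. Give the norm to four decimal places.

At (-2, -3/2): F = (24.5000, 2.2500).
Jacobian J = [[-8·s·t, -4·s^2 + 1], [-4·s, 10·t]].
At the point, J = [[-24.0000, -15.0000], [8.0000, -15.0000]] (det J = 480.0000).
Solving J·Δ = −F gives Δ = (0.6953, 0.5208).
Then the next iterate is (s, t)₁ = (-1.3047, -0.9792).
Re-evaluating at (-1.3047, -0.9792): F = (7.688142, 0.389679), so ‖F‖₂ = 7.6980.

7.6980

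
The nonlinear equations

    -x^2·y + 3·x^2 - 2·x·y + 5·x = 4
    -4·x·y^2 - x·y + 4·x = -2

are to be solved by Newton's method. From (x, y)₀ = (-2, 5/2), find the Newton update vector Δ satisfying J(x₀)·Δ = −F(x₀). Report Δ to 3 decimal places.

(-1.000, -1.726)

At (-2, 5/2): F = (-2.000, 49.000).
Jacobian J = [[-2·x·y + 6·x - 2·y + 5, -x^2 - 2·x], [-4·y^2 - y + 4, -8·x·y - x]].
At the point, J = [[-2.000, 0.000], [-23.500, 42.000]] (det J = -84.000).
Solving J·Δ = −F gives Δ = (-1.000, -1.726).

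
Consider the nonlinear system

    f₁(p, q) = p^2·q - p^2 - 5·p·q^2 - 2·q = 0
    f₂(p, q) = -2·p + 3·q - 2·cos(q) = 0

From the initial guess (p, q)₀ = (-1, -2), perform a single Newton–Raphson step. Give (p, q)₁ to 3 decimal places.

At (-1, -2): F = (21.000, -3.16771).
Jacobian J = [[2·p·q - 2·p - 5·q^2, p^2 - 10·p·q - 2], [-2, 2·sin(q) + 3]].
At the point, J = [[-14.000, -21.000], [-2.000, 1.18141]] (det J = -58.53967).
Solving J·Δ = −F gives Δ = (-0.713, 1.475).
Then the next iterate is (p, q)₁ = (-1.713, -0.525).

(-1.713, -0.525)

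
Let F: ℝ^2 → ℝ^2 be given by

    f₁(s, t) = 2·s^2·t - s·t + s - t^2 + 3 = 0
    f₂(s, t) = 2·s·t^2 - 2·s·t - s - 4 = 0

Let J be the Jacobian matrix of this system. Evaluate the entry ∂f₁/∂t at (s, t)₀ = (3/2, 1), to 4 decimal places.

∂f₁/∂t = 2·s^2 - s - 2·t.
At (3/2, 1) this is 1.0000.

1.0000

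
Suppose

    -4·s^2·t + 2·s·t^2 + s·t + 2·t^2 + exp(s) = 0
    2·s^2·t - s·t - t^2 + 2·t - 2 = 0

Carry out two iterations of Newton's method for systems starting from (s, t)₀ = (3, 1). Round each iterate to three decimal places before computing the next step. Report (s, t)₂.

(0.115, 1.761)

At (3, 1): F = (-4.91446, 14.000).
Jacobian J = [[-8·s·t + 2·t^2 + t + exp(s), -4·s^2 + 4·s·t + s + 4·t], [4·s·t - t, 2·s^2 - s - 2·t + 2]].
At the point, J = [[-0.91446, -17.000], [11.000, 15.000]] (det J = 173.28305).
Solving J·Δ = −F gives Δ = (-0.948, -0.238).
Then the next iterate is (s, t)₁ = (2.052, 0.762).
Round to (2.052, 0.762) and repeat: F = (0.05710, 3.79684), J = [[-2.80225, -5.48832], [5.49250, 6.84541]].
Δ = (-1.937, 0.999), so (s, t)₂ = (0.115, 1.761).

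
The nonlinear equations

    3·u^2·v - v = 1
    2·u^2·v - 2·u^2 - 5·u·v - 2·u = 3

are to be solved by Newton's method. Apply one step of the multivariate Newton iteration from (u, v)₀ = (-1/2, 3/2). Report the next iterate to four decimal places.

(-0.7248, 0.0465)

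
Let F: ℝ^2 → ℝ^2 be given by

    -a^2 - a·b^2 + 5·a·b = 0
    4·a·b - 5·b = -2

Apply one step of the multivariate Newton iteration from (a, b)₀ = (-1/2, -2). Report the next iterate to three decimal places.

(-0.950, 0.800)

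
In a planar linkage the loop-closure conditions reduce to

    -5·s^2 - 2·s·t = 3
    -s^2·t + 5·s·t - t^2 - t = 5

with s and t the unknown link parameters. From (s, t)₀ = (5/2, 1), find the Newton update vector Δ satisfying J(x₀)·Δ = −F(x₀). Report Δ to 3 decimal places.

(-1.496, 0.231)

At (5/2, 1): F = (-39.250, -0.750).
Jacobian J = [[-10·s - 2·t, -2·s], [-2·s·t + 5·t, -s^2 + 5·s - 2·t - 1]].
At the point, J = [[-27.000, -5.000], [0.000, 3.250]] (det J = -87.750).
Solving J·Δ = −F gives Δ = (-1.496, 0.231).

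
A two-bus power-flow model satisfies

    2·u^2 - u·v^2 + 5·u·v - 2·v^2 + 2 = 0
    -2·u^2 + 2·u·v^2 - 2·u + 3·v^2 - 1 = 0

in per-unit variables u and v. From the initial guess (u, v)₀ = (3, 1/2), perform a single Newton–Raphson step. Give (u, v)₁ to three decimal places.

At (3, 1/2): F = (26.250, -22.750).
Jacobian J = [[4·u - v^2 + 5·v, -2·u·v + 5·u - 4·v], [-4·u + 2·v^2 - 2, 4·u·v + 6·v]].
At the point, J = [[14.250, 10.000], [-13.500, 9.000]] (det J = 263.250).
Solving J·Δ = −F gives Δ = (-1.762, -0.115).
Then the next iterate is (u, v)₁ = (1.238, 0.385).

(1.238, 0.385)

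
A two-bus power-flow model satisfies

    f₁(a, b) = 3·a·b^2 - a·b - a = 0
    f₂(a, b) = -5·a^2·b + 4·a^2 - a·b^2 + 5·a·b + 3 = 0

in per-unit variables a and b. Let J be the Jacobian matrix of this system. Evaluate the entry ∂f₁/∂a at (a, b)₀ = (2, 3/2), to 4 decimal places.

4.2500

∂f₁/∂a = 3·b^2 - b - 1.
At (2, 3/2) this is 4.2500.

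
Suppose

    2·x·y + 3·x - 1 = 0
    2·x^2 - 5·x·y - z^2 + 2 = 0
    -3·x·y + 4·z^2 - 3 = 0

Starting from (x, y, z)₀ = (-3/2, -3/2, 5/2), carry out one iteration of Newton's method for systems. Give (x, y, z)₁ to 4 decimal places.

At (-3/2, -3/2, 5/2): F = (-1.0000, -11.0000, 15.2500).
Jacobian J = [[2·y + 3, 2·x, 0], [4·x - 5·y, -5·x, -2·z], [-3·y, -3·x, 8·z]].
At the point, J = [[0.0000, -3.0000, 0.0000], [1.5000, 7.5000, -5.0000], [4.5000, 4.5000, 20.0000]] (det J = 157.5000).
Solving J·Δ = −F gives Δ = (3.8333, -0.3333, -1.5500).
Then the next iterate is (x, y, z)₁ = (2.3333, -1.8333, 0.9500).

(2.3333, -1.8333, 0.9500)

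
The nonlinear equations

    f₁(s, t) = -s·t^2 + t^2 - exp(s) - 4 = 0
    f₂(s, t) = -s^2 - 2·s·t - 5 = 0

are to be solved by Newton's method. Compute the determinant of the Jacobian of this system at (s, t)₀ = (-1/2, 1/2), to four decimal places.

-0.8565

J = [[-t^2 - exp(s), -2·s·t + 2·t], [-2·s - 2·t, -2·s]].
At the point, J = [[-0.856531, 1.5000], [0.0000, 1.0000]].
det J = -0.8565.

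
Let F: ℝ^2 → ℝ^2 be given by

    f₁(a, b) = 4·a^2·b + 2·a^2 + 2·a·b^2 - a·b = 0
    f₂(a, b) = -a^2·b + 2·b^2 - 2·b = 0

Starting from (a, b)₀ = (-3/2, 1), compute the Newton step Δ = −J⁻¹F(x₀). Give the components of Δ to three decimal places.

At (-3/2, 1): F = (12.000, -2.250).
Jacobian J = [[8·a·b + 4·a + 2·b^2 - b, 4·a^2 + 4·a·b - a], [-2·a·b, -a^2 + 4·b - 2]].
At the point, J = [[-17.000, 4.500], [3.000, -0.250]] (det J = -9.250).
Solving J·Δ = −F gives Δ = (0.770, 0.243).

(0.770, 0.243)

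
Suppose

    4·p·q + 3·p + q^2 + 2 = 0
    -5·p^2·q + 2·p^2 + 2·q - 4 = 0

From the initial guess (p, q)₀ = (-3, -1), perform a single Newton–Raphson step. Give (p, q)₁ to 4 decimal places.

(-2.0092, -0.6422)

At (-3, -1): F = (6.0000, 57.0000).
Jacobian J = [[4·q + 3, 4·p + 2·q], [-10·p·q + 4·p, -5·p^2 + 2]].
At the point, J = [[-1.0000, -14.0000], [-42.0000, -43.0000]] (det J = -545.0000).
Solving J·Δ = −F gives Δ = (0.9908, 0.3578).
Then the next iterate is (p, q)₁ = (-2.0092, -0.6422).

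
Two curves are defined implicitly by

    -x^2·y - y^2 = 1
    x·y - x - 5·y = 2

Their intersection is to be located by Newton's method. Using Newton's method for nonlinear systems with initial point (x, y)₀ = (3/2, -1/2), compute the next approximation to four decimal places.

At (3/2, -1/2): F = (-0.1250, -1.7500).
Jacobian J = [[-2·x·y, -x^2 - 2·y], [y - 1, x - 5]].
At the point, J = [[1.5000, -1.2500], [-1.5000, -3.5000]] (det J = -7.1250).
Solving J·Δ = −F gives Δ = (-0.2456, -0.3947).
Then the next iterate is (x, y)₁ = (1.2544, -0.8947).

(1.2544, -0.8947)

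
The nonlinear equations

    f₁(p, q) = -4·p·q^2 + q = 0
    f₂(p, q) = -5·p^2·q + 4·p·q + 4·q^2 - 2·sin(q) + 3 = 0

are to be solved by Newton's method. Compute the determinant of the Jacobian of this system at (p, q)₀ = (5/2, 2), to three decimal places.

J = [[-4·q^2, -8·p·q + 1], [-10·p·q + 4·q, -5·p^2 + 4·p + 8·q - 2·cos(q)]].
At the point, J = [[-16.000, -39.000], [-42.000, -4.41771]].
det J = -1567.317.

-1567.317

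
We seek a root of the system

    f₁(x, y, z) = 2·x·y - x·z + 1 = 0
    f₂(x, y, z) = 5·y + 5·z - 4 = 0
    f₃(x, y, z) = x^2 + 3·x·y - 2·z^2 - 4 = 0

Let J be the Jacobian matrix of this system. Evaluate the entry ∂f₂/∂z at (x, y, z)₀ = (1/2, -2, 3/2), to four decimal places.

∂f₂/∂z = 5.
At (1/2, -2, 3/2) this is 5.0000.

5.0000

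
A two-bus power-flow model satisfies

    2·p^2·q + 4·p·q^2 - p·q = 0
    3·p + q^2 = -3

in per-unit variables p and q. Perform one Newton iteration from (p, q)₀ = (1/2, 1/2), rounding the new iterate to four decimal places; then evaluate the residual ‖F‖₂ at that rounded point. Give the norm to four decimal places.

At (1/2, 1/2): F = (0.5000, 4.7500).
Jacobian J = [[4·p·q + 4·q^2 - q, 2·p^2 + 8·p·q - p], [3, 2·q]].
At the point, J = [[1.5000, 2.0000], [3.0000, 1.0000]] (det J = -4.5000).
Solving J·Δ = −F gives Δ = (-2.0000, 1.2500).
Then the next iterate is (p, q)₁ = (-1.5000, 1.7500).
Re-evaluating at (-1.5000, 1.7500): F = (-7.8750, 1.5625), so ‖F‖₂ = 8.0285.

8.0285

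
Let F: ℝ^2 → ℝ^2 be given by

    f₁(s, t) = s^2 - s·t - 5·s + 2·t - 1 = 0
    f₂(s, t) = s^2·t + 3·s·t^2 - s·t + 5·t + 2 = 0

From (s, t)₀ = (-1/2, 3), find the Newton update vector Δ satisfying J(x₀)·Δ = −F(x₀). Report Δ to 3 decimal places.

(-1.911, -10.581)

At (-1/2, 3): F = (9.250, 5.750).
Jacobian J = [[2·s - t - 5, -s + 2], [2·s·t + 3·t^2 - t, s^2 + 6·s·t - s + 5]].
At the point, J = [[-9.000, 2.500], [21.000, -3.250]] (det J = -23.250).
Solving J·Δ = −F gives Δ = (-1.911, -10.581).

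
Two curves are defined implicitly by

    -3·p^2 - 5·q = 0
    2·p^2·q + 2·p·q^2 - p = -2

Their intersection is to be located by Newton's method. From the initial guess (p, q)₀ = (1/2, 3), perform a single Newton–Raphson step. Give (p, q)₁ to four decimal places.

At (1/2, 3): F = (-15.7500, 12.0000).
Jacobian J = [[-6·p, -5], [4·p·q + 2·q^2 - 1, 2·p^2 + 4·p·q]].
At the point, J = [[-3.0000, -5.0000], [23.0000, 6.5000]] (det J = 95.5000).
Solving J·Δ = −F gives Δ = (0.4437, -3.4162).
Then the next iterate is (p, q)₁ = (0.9437, -0.4162).

(0.9437, -0.4162)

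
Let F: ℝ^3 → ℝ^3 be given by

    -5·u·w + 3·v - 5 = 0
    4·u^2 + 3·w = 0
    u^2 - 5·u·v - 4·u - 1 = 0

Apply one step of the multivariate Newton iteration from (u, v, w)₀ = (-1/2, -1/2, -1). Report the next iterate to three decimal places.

At (-1/2, -1/2, -1): F = (-9.000, -2.000, 0.000).
Jacobian J = [[-5·w, 3, -5·u], [8·u, 0, 3], [2·u - 5·v - 4, -5·u, 0]].
At the point, J = [[5.000, 3.000, 2.500], [-4.000, 0.000, 3.000], [-2.500, 2.500, 0.000]] (det J = -85.000).
Solving J·Δ = −F gives Δ = (0.647, 0.647, 1.529).
Then the next iterate is (u, v, w)₁ = (0.147, 0.147, 0.529).

(0.147, 0.147, 0.529)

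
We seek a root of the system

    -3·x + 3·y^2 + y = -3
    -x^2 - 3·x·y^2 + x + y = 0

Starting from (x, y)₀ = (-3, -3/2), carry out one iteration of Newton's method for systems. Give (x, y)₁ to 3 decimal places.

(1.931, -1.193)

At (-3, -3/2): F = (17.250, 6.750).
Jacobian J = [[-3, 6·y + 1], [-2·x - 3·y^2 + 1, -6·x·y + 1]].
At the point, J = [[-3.000, -8.000], [0.250, -26.000]] (det J = 80.000).
Solving J·Δ = −F gives Δ = (4.931, 0.307).
Then the next iterate is (x, y)₁ = (1.931, -1.193).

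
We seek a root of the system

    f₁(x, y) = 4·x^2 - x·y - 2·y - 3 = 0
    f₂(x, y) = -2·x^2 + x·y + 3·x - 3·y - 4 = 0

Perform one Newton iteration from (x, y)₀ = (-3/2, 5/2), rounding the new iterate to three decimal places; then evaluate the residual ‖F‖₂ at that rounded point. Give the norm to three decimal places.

At (-3/2, 5/2): F = (4.750, -24.250).
Jacobian J = [[8·x - y, -x - 2], [-4·x + y + 3, x - 3]].
At the point, J = [[-14.500, -0.500], [11.500, -4.500]] (det J = 71.000).
Solving J·Δ = −F gives Δ = (0.472, -4.183).
Then the next iterate is (x, y)₁ = (-1.028, -1.683).
Re-evaluating at (-1.028, -1.683): F = (2.86301, -2.41844), so ‖F‖₂ = 3.748.

3.748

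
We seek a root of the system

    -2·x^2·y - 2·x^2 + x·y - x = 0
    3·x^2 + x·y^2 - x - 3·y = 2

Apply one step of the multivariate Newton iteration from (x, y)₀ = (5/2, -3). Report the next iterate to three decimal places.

At (5/2, -3): F = (15.000, 45.750).
Jacobian J = [[-4·x·y - 4·x + y - 1, -2·x^2 + x], [6·x + y^2 - 1, 2·x·y - 3]].
At the point, J = [[16.000, -10.000], [23.000, -18.000]] (det J = -58.000).
Solving J·Δ = −F gives Δ = (3.233, 6.672).
Then the next iterate is (x, y)₁ = (5.733, 3.672).

(5.733, 3.672)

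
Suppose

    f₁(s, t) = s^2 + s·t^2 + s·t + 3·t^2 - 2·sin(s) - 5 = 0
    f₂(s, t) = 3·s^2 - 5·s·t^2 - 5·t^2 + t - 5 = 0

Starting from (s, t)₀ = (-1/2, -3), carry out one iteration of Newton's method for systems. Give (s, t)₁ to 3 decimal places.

(-0.699, -1.738)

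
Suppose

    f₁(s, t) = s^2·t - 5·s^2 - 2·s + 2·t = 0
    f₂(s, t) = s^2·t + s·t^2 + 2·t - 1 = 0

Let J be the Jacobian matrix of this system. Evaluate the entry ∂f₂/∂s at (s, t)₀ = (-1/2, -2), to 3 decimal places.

6.000

∂f₂/∂s = 2·s·t + t^2.
At (-1/2, -2) this is 6.000.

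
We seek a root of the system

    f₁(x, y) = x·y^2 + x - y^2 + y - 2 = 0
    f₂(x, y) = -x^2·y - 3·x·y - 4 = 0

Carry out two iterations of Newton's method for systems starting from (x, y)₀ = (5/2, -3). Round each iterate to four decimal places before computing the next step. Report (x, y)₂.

(0.2381, -2.9970)

At (5/2, -3): F = (11.0000, 37.2500).
Jacobian J = [[y^2 + 1, 2·x·y - 2·y + 1], [-2·x·y - 3·y, -x^2 - 3·x]].
At the point, J = [[10.0000, -8.0000], [24.0000, -13.7500]] (det J = 54.5000).
Solving J·Δ = −F gives Δ = (-2.6927, -1.9908).
Then the next iterate is (x, y)₁ = (-0.1927, -4.9908).
Round to (-0.1927, -4.9908) and repeat: F = (-36.891373, -6.699857), J = [[25.908085, 12.905054], [13.048946, 0.540967]].
Δ = (0.4308, 1.9938), so (x, y)₂ = (0.2381, -2.9970).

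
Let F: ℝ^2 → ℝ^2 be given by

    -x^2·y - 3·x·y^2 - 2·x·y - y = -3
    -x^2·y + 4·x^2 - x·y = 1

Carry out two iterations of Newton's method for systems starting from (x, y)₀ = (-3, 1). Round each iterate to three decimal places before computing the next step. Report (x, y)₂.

(-0.663, -1.161)

At (-3, 1): F = (8.000, 29.000).
Jacobian J = [[-2·x·y - 3·y^2 - 2·y, -x^2 - 6·x·y - 2·x - 1], [-2·x·y + 8·x - y, -x^2 - x]].
At the point, J = [[1.000, 14.000], [-19.000, -6.000]] (det J = 260.000).
Solving J·Δ = −F gives Δ = (1.746, -0.696).
Then the next iterate is (x, y)₁ = (-1.254, 0.304).
Round to (-1.254, 0.304) and repeat: F = (3.32806, 5.19324), J = [[-0.12282, 2.22278], [-9.57357, -0.31852]].
Δ = (0.591, -1.465), so (x, y)₂ = (-0.663, -1.161).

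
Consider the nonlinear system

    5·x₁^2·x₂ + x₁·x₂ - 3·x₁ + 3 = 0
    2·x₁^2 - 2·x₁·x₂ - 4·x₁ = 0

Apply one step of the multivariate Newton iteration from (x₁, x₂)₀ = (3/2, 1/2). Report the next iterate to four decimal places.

(2.3514, -0.2162)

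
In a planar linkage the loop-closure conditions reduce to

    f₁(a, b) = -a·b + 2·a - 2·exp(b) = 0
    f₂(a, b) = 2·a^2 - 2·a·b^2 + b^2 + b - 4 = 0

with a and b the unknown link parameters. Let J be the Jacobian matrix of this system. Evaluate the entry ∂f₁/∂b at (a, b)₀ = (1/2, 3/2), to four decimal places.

-9.4634

∂f₁/∂b = -a - 2·exp(b).
At (1/2, 3/2) this is -9.4634.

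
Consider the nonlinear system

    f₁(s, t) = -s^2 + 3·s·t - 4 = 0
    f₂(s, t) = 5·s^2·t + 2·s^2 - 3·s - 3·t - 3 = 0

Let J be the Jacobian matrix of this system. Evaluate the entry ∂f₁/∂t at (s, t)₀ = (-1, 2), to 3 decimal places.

-3.000

∂f₁/∂t = 3·s.
At (-1, 2) this is -3.000.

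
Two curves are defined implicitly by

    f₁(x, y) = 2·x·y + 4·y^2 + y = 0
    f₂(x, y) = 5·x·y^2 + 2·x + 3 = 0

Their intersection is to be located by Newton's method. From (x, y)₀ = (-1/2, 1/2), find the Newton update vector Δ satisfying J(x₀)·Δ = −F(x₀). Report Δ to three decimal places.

(-0.516, -0.121)

At (-1/2, 1/2): F = (1.000, 1.375).
Jacobian J = [[2·y, 2·x + 8·y + 1], [5·y^2 + 2, 10·x·y]].
At the point, J = [[1.000, 4.000], [3.250, -2.500]] (det J = -15.500).
Solving J·Δ = −F gives Δ = (-0.516, -0.121).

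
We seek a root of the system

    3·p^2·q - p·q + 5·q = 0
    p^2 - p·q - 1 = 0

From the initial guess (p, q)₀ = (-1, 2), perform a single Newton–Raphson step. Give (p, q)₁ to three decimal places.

(-1.000, 0.000)

At (-1, 2): F = (18.000, 2.000).
Jacobian J = [[6·p·q - q, 3·p^2 - p + 5], [2·p - q, -p]].
At the point, J = [[-14.000, 9.000], [-4.000, 1.000]] (det J = 22.000).
Solving J·Δ = −F gives Δ = (0.000, -2.000).
Then the next iterate is (p, q)₁ = (-1.000, 0.000).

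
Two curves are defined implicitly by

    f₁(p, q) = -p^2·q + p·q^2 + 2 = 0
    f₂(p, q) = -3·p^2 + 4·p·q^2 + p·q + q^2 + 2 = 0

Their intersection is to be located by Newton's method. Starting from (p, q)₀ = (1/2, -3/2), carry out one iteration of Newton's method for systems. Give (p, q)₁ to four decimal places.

(-0.2109, -1.0234)

At (1/2, -3/2): F = (3.5000, 7.2500).
Jacobian J = [[-2·p·q + q^2, -p^2 + 2·p·q], [-6·p + 4·q^2 + q, 8·p·q + p + 2·q]].
At the point, J = [[3.7500, -1.7500], [4.5000, -8.5000]] (det J = -24.0000).
Solving J·Δ = −F gives Δ = (-0.7109, 0.4766).
Then the next iterate is (p, q)₁ = (-0.2109, -1.0234).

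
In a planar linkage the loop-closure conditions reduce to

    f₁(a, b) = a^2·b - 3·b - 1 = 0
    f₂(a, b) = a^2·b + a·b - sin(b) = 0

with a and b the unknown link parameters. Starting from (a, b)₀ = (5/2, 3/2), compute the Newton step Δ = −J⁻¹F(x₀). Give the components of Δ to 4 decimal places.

(0.1613, -1.5646)

At (5/2, 3/2): F = (3.8750, 12.127505).
Jacobian J = [[2·a·b, a^2 - 3], [2·a·b + b, a^2 + a - cos(b)]].
At the point, J = [[7.5000, 3.2500], [9.0000, 8.679263]] (det J = 35.844471).
Solving J·Δ = −F gives Δ = (0.1613, -1.5646).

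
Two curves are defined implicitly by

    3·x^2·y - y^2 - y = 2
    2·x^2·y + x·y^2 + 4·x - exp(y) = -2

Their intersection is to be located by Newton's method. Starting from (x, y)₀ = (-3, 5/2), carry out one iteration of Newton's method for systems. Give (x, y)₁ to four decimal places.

(-2.2674, 1.3674)

At (-3, 5/2): F = (56.7500, 4.067506).
Jacobian J = [[6·x·y, 3·x^2 - 2·y - 1], [4·x·y + y^2 + 4, 2·x^2 + 2·x·y - exp(y)]].
At the point, J = [[-45.0000, 21.0000], [-19.7500, -9.182494]] (det J = 827.962228).
Solving J·Δ = −F gives Δ = (0.7326, -1.1326).
Then the next iterate is (x, y)₁ = (-2.2674, 1.3674).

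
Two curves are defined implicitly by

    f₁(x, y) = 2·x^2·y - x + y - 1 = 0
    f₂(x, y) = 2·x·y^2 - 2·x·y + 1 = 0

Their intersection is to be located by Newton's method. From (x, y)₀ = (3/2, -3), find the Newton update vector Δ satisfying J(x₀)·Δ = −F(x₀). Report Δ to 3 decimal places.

At (3/2, -3): F = (-19.000, 37.000).
Jacobian J = [[4·x·y - 1, 2·x^2 + 1], [2·y^2 - 2·y, 4·x·y - 2·x]].
At the point, J = [[-19.000, 5.500], [24.000, -21.000]] (det J = 267.000).
Solving J·Δ = −F gives Δ = (-0.732, 0.925).

(-0.732, 0.925)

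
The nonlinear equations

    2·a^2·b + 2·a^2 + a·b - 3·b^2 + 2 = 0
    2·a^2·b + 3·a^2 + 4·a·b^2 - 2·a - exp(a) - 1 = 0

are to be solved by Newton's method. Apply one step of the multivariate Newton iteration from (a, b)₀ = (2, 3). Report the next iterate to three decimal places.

(1.393, 1.971)

At (2, 3): F = (13.000, 95.61094).
Jacobian J = [[4·a·b + 4·a + b, 2·a^2 + a - 6·b], [4·a·b + 6·a + 4·b^2 - exp(a) - 2, 2·a^2 + 8·a·b]].
At the point, J = [[35.000, -8.000], [62.61094, 56.000]] (det J = 2460.88755).
Solving J·Δ = −F gives Δ = (-0.607, -1.029).
Then the next iterate is (a, b)₁ = (1.393, 1.971).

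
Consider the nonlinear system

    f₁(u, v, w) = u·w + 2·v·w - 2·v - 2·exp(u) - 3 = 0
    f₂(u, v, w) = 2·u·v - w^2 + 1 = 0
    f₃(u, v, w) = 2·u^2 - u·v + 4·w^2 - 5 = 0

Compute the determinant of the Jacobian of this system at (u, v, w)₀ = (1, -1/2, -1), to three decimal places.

86.112

J = [[w - 2·exp(u), 2·w - 2, u + 2·v], [2·v, 2·u, -2·w], [4·u - v, -u, 8·w]].
At the point, J = [[-6.43656, -4.000, 0.000], [-1.000, 2.000, 2.000], [4.500, -1.000, -8.000]].
det J = 86.112.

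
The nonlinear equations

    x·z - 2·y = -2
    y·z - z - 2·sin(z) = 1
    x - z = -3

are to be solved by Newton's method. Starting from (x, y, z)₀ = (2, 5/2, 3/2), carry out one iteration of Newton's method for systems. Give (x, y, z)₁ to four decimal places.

At (2, 5/2, 3/2): F = (0.0000, -0.744990, 3.5000).
Jacobian J = [[z, -2, x], [0, z, y - 2·cos(z) - 1], [1, 0, -1]].
At the point, J = [[1.5000, -2.0000, 2.0000], [0.0000, 1.5000, 1.358526], [1.0000, 0.0000, -1.0000]] (det J = -7.967051).
Solving J·Δ = −F gives Δ = (-2.3245, -0.5679, 1.1755).
Then the next iterate is (x, y, z)₁ = (-0.3245, 1.9321, 2.6755).

(-0.3245, 1.9321, 2.6755)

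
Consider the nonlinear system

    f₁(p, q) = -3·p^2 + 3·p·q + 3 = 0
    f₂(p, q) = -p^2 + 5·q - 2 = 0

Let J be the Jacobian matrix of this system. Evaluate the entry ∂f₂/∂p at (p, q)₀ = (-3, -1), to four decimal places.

6.0000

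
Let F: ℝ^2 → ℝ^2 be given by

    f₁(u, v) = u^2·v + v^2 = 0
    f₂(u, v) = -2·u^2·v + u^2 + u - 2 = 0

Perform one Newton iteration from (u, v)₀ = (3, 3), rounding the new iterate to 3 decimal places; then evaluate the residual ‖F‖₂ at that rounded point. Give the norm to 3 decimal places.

At (3, 3): F = (36.000, -44.000).
Jacobian J = [[2·u·v, u^2 + 2·v], [-4·u·v + 2·u + 1, -2·u^2]].
At the point, J = [[18.000, 15.000], [-29.000, -18.000]] (det J = 111.000).
Solving J·Δ = −F gives Δ = (-0.108, -2.270).
Then the next iterate is (u, v)₁ = (2.892, 0.730).
Re-evaluating at (2.892, 0.730): F = (6.63837, -2.95529), so ‖F‖₂ = 7.266.

7.266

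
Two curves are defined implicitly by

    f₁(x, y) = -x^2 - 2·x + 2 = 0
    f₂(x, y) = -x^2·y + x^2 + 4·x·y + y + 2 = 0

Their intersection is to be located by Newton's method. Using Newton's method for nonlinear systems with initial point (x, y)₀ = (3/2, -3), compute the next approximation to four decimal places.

(0.8500, -0.8947)

At (3/2, -3): F = (-3.2500, -10.0000).
Jacobian J = [[-2·x - 2, 0], [-2·x·y + 2·x + 4·y, -x^2 + 4·x + 1]].
At the point, J = [[-5.0000, 0.0000], [0.0000, 4.7500]] (det J = -23.7500).
Solving J·Δ = −F gives Δ = (-0.6500, 2.1053).
Then the next iterate is (x, y)₁ = (0.8500, -0.8947).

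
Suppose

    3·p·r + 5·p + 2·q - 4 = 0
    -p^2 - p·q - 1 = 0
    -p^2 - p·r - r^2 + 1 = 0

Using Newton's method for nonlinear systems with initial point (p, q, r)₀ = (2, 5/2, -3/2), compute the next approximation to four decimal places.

(1.3889, -0.5139, -0.7778)

At (2, 5/2, -3/2): F = (2.0000, -10.0000, -2.2500).
Jacobian J = [[3·r + 5, 2, 3·p], [-2·p - q, -p, 0], [-2·p - r, 0, -p - 2·r]].
At the point, J = [[0.5000, 2.0000, 6.0000], [-6.5000, -2.0000, 0.0000], [-2.5000, 0.0000, 1.0000]] (det J = -18.0000).
Solving J·Δ = −F gives Δ = (-0.6111, -3.0139, 0.7222).
Then the next iterate is (p, q, r)₁ = (1.3889, -0.5139, -0.7778).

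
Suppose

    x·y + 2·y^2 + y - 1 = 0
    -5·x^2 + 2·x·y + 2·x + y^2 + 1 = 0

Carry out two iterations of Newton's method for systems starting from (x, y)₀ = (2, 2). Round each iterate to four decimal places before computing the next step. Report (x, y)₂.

(0.8917, 0.5209)

At (2, 2): F = (13.0000, -3.0000).
Jacobian J = [[y, x + 4·y + 1], [-10·x + 2·y + 2, 2·x + 2·y]].
At the point, J = [[2.0000, 11.0000], [-14.0000, 8.0000]] (det J = 170.0000).
Solving J·Δ = −F gives Δ = (-0.8059, -1.0353).
Then the next iterate is (x, y)₁ = (1.1941, 0.9647).
Round to (1.1941, 0.9647) and repeat: F = (2.977940, -0.506631), J = [[0.9647, 6.0529], [-8.0116, 4.3176]].
Δ = (-0.3024, -0.4438), so (x, y)₂ = (0.8917, 0.5209).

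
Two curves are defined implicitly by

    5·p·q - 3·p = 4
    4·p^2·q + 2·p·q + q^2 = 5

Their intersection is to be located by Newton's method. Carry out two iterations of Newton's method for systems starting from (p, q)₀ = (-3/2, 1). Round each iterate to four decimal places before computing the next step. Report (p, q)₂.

At (-3/2, 1): F = (-7.0000, 2.0000).
Jacobian J = [[5·q - 3, 5·p], [8·p·q + 2·q, 4·p^2 + 2·p + 2·q]].
At the point, J = [[2.0000, -7.5000], [-10.0000, 8.0000]] (det J = -59.0000).
Solving J·Δ = −F gives Δ = (-0.6949, -1.1186).
Then the next iterate is (p, q)₁ = (-2.1949, -0.1186).
Round to (-2.1949, -0.1186) and repeat: F = (3.886276, -6.750767), J = [[-3.5930, -10.9745], [1.845321, 14.643344]].
Δ = (-0.5308, 0.5279), so (p, q)₂ = (-2.7257, 0.4093).

(-2.7257, 0.4093)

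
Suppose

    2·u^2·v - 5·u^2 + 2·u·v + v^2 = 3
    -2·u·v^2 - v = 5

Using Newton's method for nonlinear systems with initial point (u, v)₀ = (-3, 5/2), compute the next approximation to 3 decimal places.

(-0.620, 2.491)

At (-3, 5/2): F = (-11.750, 30.000).
Jacobian J = [[4·u·v - 10·u + 2·v, 2·u^2 + 2·u + 2·v], [-2·v^2, -4·u·v - 1]].
At the point, J = [[5.000, 17.000], [-12.500, 29.000]] (det J = 357.500).
Solving J·Δ = −F gives Δ = (2.380, -0.009).
Then the next iterate is (u, v)₁ = (-0.620, 2.491).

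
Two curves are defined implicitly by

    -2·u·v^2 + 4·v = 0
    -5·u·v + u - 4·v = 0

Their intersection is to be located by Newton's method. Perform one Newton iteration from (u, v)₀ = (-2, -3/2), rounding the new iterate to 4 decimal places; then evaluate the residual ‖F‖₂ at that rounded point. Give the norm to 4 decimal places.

At (-2, -3/2): F = (3.0000, -11.0000).
Jacobian J = [[-2·v^2, -4·u·v + 4], [-5·v + 1, -5·u - 4]].
At the point, J = [[-4.5000, -8.0000], [8.5000, 6.0000]] (det J = 41.0000).
Solving J·Δ = −F gives Δ = (1.7073, -0.5854).
Then the next iterate is (u, v)₁ = (-0.2927, -2.0854).
Re-evaluating at (-0.2927, -2.0854): F = (-5.795758, 4.996917), so ‖F‖₂ = 7.6524.

7.6524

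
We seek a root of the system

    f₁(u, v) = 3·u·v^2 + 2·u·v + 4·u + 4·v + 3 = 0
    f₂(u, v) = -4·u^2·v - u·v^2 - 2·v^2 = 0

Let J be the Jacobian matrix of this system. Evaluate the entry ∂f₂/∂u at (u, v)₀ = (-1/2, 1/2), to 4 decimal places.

1.7500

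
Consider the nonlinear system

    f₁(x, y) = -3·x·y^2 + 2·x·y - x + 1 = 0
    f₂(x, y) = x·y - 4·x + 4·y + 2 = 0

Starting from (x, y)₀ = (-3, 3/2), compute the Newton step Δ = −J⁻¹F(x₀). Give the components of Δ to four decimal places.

(6.4974, 0.7435)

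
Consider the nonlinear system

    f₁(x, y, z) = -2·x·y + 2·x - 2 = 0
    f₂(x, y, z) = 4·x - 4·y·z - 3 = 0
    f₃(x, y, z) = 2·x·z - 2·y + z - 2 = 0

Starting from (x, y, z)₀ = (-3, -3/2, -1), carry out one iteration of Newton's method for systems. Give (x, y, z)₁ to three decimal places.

(31.750, -27.625, -3.250)

At (-3, -3/2, -1): F = (-17.000, -21.000, 6.000).
Jacobian J = [[-2·y + 2, -2·x, 0], [4, -4·z, -4·y], [2·z, -2, 2·x + 1]].
At the point, J = [[5.000, 6.000, 0.000], [4.000, 4.000, 6.000], [-2.000, -2.000, -5.000]] (det J = 8.000).
Solving J·Δ = −F gives Δ = (34.750, -26.125, -2.250).
Then the next iterate is (x, y, z)₁ = (31.750, -27.625, -3.250).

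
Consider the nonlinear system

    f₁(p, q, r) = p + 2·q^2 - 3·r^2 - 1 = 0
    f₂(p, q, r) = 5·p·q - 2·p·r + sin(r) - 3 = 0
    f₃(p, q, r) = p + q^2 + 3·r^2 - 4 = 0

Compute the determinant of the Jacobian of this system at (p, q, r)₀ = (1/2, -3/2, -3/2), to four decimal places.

322.2878

J = [[1, 4·q, -6·r], [5·q - 2·r, 5·p, -2·p + cos(r)], [1, 2·q, 6·r]].
At the point, J = [[1.0000, -6.0000, 9.0000], [-4.5000, 2.5000, -0.929263], [1.0000, -3.0000, -9.0000]].
det J = 322.2878.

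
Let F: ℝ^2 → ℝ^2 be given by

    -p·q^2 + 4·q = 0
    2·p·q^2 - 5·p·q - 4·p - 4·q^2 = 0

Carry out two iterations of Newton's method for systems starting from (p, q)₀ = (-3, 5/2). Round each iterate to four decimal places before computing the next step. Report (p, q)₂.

(0.4539, 0.7885)

At (-3, 5/2): F = (28.7500, -13.0000).
Jacobian J = [[-q^2, -2·p·q + 4], [2·q^2 - 5·q - 4, 4·p·q - 5·p - 8·q]].
At the point, J = [[-6.2500, 19.0000], [-4.0000, -35.0000]] (det J = 294.7500).
Solving J·Δ = −F gives Δ = (2.5759, -0.6658).
Then the next iterate is (p, q)₁ = (-0.4241, 1.8342).
Round to (-0.4241, 1.8342) and repeat: F = (8.763595, -10.724928), J = [[-3.364290, 5.555768], [-6.442421, -15.664637]].
Δ = (0.8780, -1.0457), so (p, q)₂ = (0.4539, 0.7885).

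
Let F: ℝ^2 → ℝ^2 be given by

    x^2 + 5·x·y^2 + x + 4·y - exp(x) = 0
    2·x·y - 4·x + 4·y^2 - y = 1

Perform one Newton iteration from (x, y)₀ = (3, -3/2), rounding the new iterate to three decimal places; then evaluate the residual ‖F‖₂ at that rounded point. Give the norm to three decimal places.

At (3, -3/2): F = (19.66446, -11.500).
Jacobian J = [[2·x + 5·y^2 - exp(x) + 1, 10·x·y + 4], [2·y - 4, 2·x + 8·y - 1]].
At the point, J = [[-1.83554, -41.000], [-7.000, -7.000]] (det J = -274.15124).
Solving J·Δ = −F gives Δ = (-2.222, 0.579).
Then the next iterate is (x, y)₁ = (0.778, -0.921).
Re-evaluating at (0.778, -0.921): F = (-1.17817, -1.23111), so ‖F‖₂ = 1.704.

1.704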